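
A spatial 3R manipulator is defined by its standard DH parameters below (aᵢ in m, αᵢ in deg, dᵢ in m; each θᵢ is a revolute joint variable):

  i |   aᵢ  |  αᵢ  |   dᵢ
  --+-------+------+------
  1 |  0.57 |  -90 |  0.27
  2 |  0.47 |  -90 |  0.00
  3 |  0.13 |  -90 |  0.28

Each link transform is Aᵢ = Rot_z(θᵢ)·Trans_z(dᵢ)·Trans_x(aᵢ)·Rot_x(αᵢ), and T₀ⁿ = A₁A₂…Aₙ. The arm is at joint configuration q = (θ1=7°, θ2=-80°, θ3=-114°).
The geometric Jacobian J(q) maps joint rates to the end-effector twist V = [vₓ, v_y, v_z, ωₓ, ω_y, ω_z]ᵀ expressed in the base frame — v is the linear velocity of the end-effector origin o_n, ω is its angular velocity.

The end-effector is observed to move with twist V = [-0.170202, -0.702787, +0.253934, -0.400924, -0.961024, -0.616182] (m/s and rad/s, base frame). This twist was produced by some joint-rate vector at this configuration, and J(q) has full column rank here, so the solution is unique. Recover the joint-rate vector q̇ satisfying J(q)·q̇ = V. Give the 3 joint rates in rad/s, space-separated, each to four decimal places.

-0.7070 -0.9050 -0.5230

o_n = [0.8969, 0.2298, 0.6322]
J₁: ẑ×o_n = [-0.2298, 0.8969, 0.0000], ω = ẑ
J2: z=[-0.1219, 0.9925, 0.0000] o=[0.5658, 0.0695, 0.2700] → [0.3595, 0.0441, -0.3482, -0.1219, 0.9925, 0.0000]
J3: z=[0.9775, 0.1200, -0.1736] o=[0.6468, 0.0794, 0.7329] → [0.0140, 0.0550, 0.1170, 0.9775, 0.1200, -0.1736]
q̇ = J⁺·V = [-0.7070, -0.9050, -0.5230]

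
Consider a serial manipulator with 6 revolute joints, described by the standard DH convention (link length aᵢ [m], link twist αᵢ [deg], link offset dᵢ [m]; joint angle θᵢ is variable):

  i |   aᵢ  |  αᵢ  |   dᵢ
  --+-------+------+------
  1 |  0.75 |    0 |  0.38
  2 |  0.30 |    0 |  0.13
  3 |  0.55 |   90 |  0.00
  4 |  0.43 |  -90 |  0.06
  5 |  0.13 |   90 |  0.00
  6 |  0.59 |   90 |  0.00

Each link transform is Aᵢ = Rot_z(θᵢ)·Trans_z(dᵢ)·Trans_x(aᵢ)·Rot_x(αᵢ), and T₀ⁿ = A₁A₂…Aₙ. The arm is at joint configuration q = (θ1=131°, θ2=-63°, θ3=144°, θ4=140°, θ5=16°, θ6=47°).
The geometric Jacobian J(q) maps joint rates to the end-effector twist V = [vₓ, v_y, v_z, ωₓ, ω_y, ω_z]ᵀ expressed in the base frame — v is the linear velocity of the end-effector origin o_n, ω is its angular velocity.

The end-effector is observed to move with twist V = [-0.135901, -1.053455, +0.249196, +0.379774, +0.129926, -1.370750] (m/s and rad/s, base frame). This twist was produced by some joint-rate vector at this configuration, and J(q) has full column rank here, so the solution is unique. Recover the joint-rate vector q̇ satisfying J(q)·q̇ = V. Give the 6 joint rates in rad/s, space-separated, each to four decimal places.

0.5390 -0.9090 -0.7570 -0.5890 0.4380 0.5180

o_n = [0.0469, 1.0084, 0.7848]
J₁: ẑ×o_n = [-1.0084, 0.0469, 0.0000], ω = ẑ
J2: z=[0.0000, 0.0000, 1.0000] o=[-0.4920, 0.5660, 0.3800] → [-0.4424, 0.5389, 0.0000, 0.0000, 0.0000, 1.0000]
J3: z=[0.0000, 0.0000, 1.0000] o=[-0.3797, 0.8442, 0.5100] → [-0.1643, 0.4266, 0.0000, 0.0000, 0.0000, 1.0000]
J4: z=[-0.5299, 0.8480, 0.0000] o=[-0.8461, 0.5527, 0.5100] → [0.2330, 0.1456, -0.9988, -0.5299, 0.8480, 0.0000]
J5: z=[0.5451, 0.3406, -0.7660] o=[-0.5985, 0.7782, 0.7864] → [0.1759, -0.4936, -0.0943, 0.5451, 0.3406, -0.7660]
J6: z=[-0.3303, 0.9271, 0.1772] o=[-0.4984, 0.7985, 0.8667] → [-0.1131, 0.0695, -0.5749, -0.3303, 0.9271, 0.1772]
q̇ = J⁺·V = [0.5390, -0.9090, -0.7570, -0.5890, 0.4380, 0.5180]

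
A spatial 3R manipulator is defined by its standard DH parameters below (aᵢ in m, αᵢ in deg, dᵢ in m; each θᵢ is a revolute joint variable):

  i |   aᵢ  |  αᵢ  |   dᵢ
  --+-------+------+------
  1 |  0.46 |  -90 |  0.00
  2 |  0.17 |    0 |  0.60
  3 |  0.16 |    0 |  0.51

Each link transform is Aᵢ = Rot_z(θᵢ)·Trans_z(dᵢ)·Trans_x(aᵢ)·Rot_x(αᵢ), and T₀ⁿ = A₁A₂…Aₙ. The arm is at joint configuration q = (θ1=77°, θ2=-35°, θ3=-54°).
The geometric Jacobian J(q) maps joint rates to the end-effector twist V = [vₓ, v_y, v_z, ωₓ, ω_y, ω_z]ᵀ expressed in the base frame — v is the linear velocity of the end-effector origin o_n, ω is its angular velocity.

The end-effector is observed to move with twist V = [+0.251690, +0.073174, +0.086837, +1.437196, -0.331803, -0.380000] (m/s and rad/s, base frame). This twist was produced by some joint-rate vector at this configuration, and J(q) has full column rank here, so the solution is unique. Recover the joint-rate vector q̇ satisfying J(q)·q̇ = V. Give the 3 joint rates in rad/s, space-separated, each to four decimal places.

o_n = [-0.9461, 0.8363, 0.2575]
J₁: ẑ×o_n = [-0.8363, -0.9461, 0.0000], ω = ẑ
J2: z=[-0.9744, 0.2250, 0.0000] o=[0.1035, 0.4482, 0.0000] → [0.0579, 0.2509, -0.1420, -0.9744, 0.2250, 0.0000]
J3: z=[-0.9744, 0.2250, 0.0000] o=[-0.4498, 0.7189, 0.0975] → [0.0360, 0.1559, -0.0028, -0.9744, 0.2250, 0.0000]
q̇ = J⁺·V = [-0.3800, -0.5940, -0.8810]

-0.3800 -0.5940 -0.8810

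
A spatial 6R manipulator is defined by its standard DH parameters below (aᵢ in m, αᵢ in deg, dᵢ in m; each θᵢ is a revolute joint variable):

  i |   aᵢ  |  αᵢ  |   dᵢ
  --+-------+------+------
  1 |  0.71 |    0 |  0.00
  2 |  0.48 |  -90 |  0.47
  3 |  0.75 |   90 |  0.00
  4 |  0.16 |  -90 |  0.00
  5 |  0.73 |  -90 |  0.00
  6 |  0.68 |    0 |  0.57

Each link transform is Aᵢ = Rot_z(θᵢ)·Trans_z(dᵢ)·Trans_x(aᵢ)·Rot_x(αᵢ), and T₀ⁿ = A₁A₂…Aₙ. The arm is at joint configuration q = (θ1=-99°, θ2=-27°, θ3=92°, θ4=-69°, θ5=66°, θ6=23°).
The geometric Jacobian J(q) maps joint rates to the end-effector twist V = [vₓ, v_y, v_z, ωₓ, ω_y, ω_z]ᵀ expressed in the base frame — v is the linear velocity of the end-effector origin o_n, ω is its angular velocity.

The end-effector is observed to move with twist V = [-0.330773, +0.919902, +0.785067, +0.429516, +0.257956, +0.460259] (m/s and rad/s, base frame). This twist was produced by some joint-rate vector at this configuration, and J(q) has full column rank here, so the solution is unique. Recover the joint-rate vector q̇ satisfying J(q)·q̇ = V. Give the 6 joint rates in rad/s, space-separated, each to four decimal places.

o_n = [0.2612, 0.2762, -0.0487]
J₁: ẑ×o_n = [-0.2762, 0.2612, 0.0000], ω = ẑ
J2: z=[0.0000, 0.0000, 1.0000] o=[-0.1111, -0.7013, 0.0000] → [-0.9774, 0.3723, 0.0000, 0.0000, 0.0000, 1.0000]
J3: z=[0.8090, -0.5878, 0.0000] o=[-0.3932, -1.0896, 0.4700] → [0.3049, 0.4196, 1.4896, 0.8090, -0.5878, 0.0000]
J4: z=[-0.5874, -0.8085, -0.0349] o=[-0.3778, -1.0684, -0.2795] → [-0.1398, 0.1133, -0.2732, -0.5874, -0.8085, -0.0349]
J5: z=[0.3091, -0.1843, -0.9330] o=[-0.4975, -0.9790, -0.3368] → [1.1180, -0.7969, 0.5278, 0.3091, -0.1843, -0.9330]
J6: z=[0.9222, -0.1817, 0.3414] o=[-0.3278, -0.2739, -0.4199] → [-0.2552, -0.1413, 0.6142, 0.9222, -0.1817, 0.3414]
q̇ = J⁺·V = [-0.0990, -0.0020, 0.8610, -0.6700, -0.7470, -0.4660]

-0.0990 -0.0020 0.8610 -0.6700 -0.7470 -0.4660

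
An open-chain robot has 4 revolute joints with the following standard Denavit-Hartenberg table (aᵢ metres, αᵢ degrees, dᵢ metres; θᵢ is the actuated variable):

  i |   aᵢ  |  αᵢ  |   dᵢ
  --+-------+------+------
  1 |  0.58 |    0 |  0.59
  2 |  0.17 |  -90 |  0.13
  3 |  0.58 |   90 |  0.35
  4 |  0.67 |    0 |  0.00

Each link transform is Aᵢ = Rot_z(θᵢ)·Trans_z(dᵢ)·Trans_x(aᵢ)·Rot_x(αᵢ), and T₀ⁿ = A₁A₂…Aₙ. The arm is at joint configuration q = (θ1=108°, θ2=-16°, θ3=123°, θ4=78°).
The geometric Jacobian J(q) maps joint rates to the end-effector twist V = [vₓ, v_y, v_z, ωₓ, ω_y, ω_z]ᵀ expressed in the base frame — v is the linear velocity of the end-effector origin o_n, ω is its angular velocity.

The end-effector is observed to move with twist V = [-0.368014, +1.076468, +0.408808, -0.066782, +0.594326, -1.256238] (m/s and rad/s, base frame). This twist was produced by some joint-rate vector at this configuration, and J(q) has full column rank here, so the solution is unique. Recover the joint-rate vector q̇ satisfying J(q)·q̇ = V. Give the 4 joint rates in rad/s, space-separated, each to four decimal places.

o_n = [-1.1762, 0.2949, 0.1167]
J₁: ẑ×o_n = [-0.2949, -1.1762, 0.0000], ω = ẑ
J2: z=[0.0000, 0.0000, 1.0000] o=[-0.1792, 0.5516, 0.5900] → [0.2567, -0.9970, 0.0000, 0.0000, 0.0000, 1.0000]
J3: z=[-0.9994, -0.0349, 0.0000] o=[-0.1852, 0.7215, 0.7200] → [0.0211, -0.6029, 0.3918, -0.9994, -0.0349, 0.0000]
J4: z=[-0.0293, 0.8382, -0.5446] o=[-0.5239, 0.3936, 0.2336] → [-0.1517, 0.3519, 0.5496, -0.0293, 0.8382, -0.5446]
q̇ = J⁺·V = [0.0690, -0.9380, 0.0460, 0.7110]

0.0690 -0.9380 0.0460 0.7110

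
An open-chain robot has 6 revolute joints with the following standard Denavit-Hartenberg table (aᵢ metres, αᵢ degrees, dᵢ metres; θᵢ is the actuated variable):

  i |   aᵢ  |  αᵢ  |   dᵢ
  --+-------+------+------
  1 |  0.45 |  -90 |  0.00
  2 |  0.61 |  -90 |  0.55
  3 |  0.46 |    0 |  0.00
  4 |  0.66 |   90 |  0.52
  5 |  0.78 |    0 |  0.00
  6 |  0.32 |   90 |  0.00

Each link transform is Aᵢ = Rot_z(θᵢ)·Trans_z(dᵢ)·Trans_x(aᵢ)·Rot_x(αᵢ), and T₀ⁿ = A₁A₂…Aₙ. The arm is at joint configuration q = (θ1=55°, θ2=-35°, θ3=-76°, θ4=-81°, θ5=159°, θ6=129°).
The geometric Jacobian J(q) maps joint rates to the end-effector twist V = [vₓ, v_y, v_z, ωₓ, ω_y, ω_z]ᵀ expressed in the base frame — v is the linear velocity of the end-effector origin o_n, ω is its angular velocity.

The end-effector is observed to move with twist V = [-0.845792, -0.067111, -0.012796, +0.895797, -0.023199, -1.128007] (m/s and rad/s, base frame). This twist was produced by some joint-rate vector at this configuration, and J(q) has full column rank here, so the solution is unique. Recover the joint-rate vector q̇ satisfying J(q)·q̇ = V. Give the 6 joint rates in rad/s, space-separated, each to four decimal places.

0.4690 0.4560 0.7690 0.8230 0.6500 0.6570

o_n = [-0.0793, 1.6447, -0.0081]
J₁: ẑ×o_n = [-1.6447, -0.0793, 0.0000], ω = ẑ
J2: z=[-0.8192, 0.5736, 0.0000] o=[0.2581, 0.3686, 0.0000] → [-0.0047, -0.0067, -0.8517, -0.8192, 0.5736, 0.0000]
J3: z=[0.3290, 0.4698, -0.8192] o=[0.0942, 1.0934, 0.3499] → [0.2834, 0.2599, 0.2629, 0.3290, 0.4698, -0.8192]
J4: z=[0.3290, 0.4698, -0.8192] o=[-0.2191, 1.4241, 0.4137] → [-0.0175, 0.0243, 0.0069, 0.3290, 0.4698, -0.8192]
J5: z=[0.5704, -0.7902, -0.2241] o=[-0.5448, 1.4087, -0.3607] → [-0.2257, -0.3054, 0.5024, 0.5704, -0.7902, -0.2241]
J6: z=[0.5704, -0.7902, -0.2241] o=[0.0952, 1.8266, -0.2052] → [-0.1965, -0.0733, -0.2417, 0.5704, -0.7902, -0.2241]
q̇ = J⁺·V = [0.4690, 0.4560, 0.7690, 0.8230, 0.6500, 0.6570]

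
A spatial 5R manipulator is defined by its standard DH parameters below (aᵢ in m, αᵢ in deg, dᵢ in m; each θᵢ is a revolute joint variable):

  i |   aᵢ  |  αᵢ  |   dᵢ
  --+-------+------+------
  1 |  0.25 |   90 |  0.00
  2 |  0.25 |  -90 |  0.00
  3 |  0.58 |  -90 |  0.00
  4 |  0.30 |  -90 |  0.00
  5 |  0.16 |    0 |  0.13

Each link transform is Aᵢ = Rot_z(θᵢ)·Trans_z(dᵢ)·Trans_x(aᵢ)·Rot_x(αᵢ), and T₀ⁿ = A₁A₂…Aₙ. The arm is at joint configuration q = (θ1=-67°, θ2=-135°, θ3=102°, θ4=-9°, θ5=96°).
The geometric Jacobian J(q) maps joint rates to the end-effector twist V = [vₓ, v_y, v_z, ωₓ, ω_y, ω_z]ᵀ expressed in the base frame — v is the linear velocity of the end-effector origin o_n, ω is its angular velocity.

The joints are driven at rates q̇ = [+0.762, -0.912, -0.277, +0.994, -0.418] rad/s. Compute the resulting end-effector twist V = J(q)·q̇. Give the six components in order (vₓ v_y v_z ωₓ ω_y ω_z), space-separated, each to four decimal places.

-0.4365 1.0713 0.2188 0.8928 -0.4618 1.3438

o_n = [0.8358, 0.3188, -0.0980]
J₁: ẑ×o_n = [-0.3188, 0.8358, 0.0000], ω = ẑ
J2: z=[-0.9205, -0.3907, 0.0000] o=[0.0977, -0.2301, 0.0000] → [0.0383, -0.0902, -0.2169, -0.9205, -0.3907, 0.0000]
J3: z=[0.2763, -0.6509, -0.7071] o=[0.0286, -0.0674, -0.1768] → [0.2218, -0.5926, 0.6321, 0.2763, -0.6509, -0.7071]
J4: z=[0.0789, -0.7179, 0.6917] o=[0.5842, 0.0758, -0.0915] → [-0.1635, 0.1746, 0.1999, 0.0789, -0.7179, 0.6917]
J5: z=[-0.1230, 0.6815, 0.7214] o=[0.8809, 0.1184, -0.0811] → [-0.1561, -0.0346, 0.0061, -0.1230, 0.6815, 0.7214]
V = J·q̇ = [-0.4365, 1.0713, 0.2188, 0.8928, -0.4618, 1.3438]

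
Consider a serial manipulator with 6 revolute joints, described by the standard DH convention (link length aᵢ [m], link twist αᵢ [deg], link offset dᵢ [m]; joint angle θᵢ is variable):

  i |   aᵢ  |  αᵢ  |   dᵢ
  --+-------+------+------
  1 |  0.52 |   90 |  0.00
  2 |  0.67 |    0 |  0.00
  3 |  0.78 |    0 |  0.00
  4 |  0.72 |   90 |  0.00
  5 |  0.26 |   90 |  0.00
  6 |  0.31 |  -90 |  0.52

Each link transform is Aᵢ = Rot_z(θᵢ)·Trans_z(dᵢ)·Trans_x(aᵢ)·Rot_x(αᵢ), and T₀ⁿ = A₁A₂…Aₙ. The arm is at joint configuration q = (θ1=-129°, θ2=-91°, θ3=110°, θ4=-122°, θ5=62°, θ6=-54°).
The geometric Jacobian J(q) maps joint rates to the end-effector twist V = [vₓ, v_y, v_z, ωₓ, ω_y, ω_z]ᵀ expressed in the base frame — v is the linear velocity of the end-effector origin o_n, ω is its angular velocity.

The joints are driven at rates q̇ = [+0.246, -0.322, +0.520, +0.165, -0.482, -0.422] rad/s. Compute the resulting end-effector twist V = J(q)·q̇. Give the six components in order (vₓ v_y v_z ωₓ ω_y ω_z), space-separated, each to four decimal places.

o_n = [-0.8552, -0.8236, -1.8236]
J₁: ẑ×o_n = [0.8236, -0.8552, 0.0000], ω = ẑ
J2: z=[-0.7771, 0.6293, 0.0000] o=[-0.3272, -0.4041, 0.0000] → [-1.1476, -1.4172, 0.6582, -0.7771, 0.6293, 0.0000]
J3: z=[-0.7771, 0.6293, 0.0000] o=[-0.3199, -0.3950, -0.6699] → [-0.7260, -0.8966, 0.6699, -0.7771, 0.6293, 0.0000]
J4: z=[-0.7771, 0.6293, 0.0000] o=[-0.7840, -0.9682, -0.4160] → [-0.8858, -1.0939, -0.0676, -0.7771, 0.6293, 0.0000]
J5: z=[0.6132, 0.7572, 0.2250] o=[-0.6821, -0.8423, -1.1175] → [-0.5389, 0.3940, 0.1426, 0.6132, 0.7572, 0.2250]
J6: z=[0.4898, -0.1411, -0.8603] o=[-0.8432, -0.6765, -1.2364] → [-0.0437, 0.2979, -0.0737, 0.4898, -0.1411, -0.8603]
V = J·q̇ = [0.3266, -0.7164, 0.0877, -0.7844, -0.0770, 0.5006]

0.3266 -0.7164 0.0877 -0.7844 -0.0770 0.5006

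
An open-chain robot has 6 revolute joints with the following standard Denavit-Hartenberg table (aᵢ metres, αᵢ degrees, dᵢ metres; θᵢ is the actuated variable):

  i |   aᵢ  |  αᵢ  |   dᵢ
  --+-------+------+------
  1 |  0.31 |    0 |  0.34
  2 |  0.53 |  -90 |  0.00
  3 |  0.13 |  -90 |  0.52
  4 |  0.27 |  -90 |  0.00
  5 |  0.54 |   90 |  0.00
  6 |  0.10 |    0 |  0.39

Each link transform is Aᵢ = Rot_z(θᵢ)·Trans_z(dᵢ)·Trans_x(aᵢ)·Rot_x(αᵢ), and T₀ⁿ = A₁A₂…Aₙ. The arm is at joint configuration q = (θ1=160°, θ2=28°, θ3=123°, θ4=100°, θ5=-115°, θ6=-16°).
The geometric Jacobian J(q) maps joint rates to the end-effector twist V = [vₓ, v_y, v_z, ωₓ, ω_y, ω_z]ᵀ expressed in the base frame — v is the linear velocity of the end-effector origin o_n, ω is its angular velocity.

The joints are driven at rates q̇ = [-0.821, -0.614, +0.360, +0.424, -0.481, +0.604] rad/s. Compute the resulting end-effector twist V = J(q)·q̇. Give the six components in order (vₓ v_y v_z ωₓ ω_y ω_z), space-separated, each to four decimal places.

o_n = [-0.2365, -0.7569, 0.3811]
J₁: ẑ×o_n = [0.7569, -0.2365, 0.0000], ω = ẑ
J2: z=[0.0000, 0.0000, 1.0000] o=[-0.2913, 0.1060, 0.3400] → [0.8629, 0.0548, -0.0000, 0.0000, 0.0000, 1.0000]
J3: z=[0.1392, -0.9903, 0.0000] o=[-0.8161, 0.0323, 0.3400] → [-0.0407, -0.0057, 0.4642, 0.1392, -0.9903, 0.0000]
J4: z=[0.8305, 0.1167, 0.5446] o=[-0.6737, -0.4728, 0.2310] → [0.1722, 0.1134, -0.2870, 0.8305, 0.1167, 0.5446]
J5: z=[-0.5070, -0.2466, 0.8259] o=[-0.7360, -0.2131, 0.2703] → [0.4218, 0.4687, 0.3989, -0.5070, -0.2466, 0.8259]
J6: z=[-0.1419, -0.9213, -0.3622] o=[-0.2768, -0.3755, 0.5036] → [-0.0253, -0.0320, 0.0913, -0.1419, -0.9213, -0.3622]
V = J·q̇ = [-1.3111, -0.0383, -0.0913, 0.5604, -0.7448, -1.8201]

-1.3111 -0.0383 -0.0913 0.5604 -0.7448 -1.8201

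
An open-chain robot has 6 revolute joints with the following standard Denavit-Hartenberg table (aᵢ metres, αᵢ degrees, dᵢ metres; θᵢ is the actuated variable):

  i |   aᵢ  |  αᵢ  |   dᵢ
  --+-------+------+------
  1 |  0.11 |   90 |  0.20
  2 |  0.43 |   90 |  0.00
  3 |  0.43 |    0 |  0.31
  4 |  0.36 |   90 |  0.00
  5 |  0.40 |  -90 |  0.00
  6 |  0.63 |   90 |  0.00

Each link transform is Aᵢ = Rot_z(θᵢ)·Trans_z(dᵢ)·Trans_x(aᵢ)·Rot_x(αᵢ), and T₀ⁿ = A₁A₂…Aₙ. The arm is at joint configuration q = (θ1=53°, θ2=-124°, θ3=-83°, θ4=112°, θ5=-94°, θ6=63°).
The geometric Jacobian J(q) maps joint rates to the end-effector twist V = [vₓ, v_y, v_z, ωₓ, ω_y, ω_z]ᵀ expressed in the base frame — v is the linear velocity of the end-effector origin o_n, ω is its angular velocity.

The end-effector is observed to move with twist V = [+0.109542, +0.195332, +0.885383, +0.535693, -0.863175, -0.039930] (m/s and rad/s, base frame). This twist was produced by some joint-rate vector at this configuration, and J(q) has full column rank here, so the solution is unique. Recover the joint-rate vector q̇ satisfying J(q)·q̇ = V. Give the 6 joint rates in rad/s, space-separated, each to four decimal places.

o_n = [0.2624, -0.0098, -0.4100]
J₁: ẑ×o_n = [0.0098, 0.2624, -0.0000], ω = ẑ
J2: z=[0.7986, -0.6018, 0.0000] o=[0.0662, 0.0878, 0.2000] → [0.3671, 0.4872, 0.0401, 0.7986, -0.6018, 0.0000]
J3: z=[-0.4989, -0.6621, 0.5592] o=[-0.0785, -0.1042, -0.1565] → [0.1151, 0.0642, 0.1786, -0.4989, -0.6621, 0.5592]
J4: z=[-0.4989, -0.6621, 0.5592] o=[-0.5917, -0.0760, -0.0266] → [0.2168, 0.2863, 0.5325, -0.4989, -0.6621, 0.5592]
J5: z=[-0.8617, 0.3098, -0.4019] o=[-0.5582, -0.3216, -0.2876] → [0.0874, -0.4353, -0.5230, -0.8617, 0.3098, -0.4019]
J6: z=[0.1274, -0.6345, -0.7623] o=[-0.3617, -0.0384, -0.4905] → [-0.0293, -0.4861, 0.3997, 0.1274, -0.6345, -0.7623]
q̇ = J⁺·V = [0.1690, 0.1670, -0.5860, 0.8230, -0.4990, 0.7110]

0.1690 0.1670 -0.5860 0.8230 -0.4990 0.7110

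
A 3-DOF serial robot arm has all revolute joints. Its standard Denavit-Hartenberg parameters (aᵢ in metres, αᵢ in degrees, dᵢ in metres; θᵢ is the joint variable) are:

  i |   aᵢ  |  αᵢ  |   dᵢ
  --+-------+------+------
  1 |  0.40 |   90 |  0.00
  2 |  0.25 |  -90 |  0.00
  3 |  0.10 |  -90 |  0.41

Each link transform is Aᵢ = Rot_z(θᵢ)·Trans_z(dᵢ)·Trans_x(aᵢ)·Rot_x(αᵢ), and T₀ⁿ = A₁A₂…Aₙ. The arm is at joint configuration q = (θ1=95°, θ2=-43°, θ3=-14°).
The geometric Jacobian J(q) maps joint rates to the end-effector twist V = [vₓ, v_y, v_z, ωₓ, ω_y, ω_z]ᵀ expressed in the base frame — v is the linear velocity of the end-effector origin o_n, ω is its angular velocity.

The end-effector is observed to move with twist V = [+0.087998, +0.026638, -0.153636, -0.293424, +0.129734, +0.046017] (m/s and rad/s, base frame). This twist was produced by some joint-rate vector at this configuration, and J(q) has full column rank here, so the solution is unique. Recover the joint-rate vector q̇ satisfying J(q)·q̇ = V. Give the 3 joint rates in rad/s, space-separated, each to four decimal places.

-0.1200 -0.2810 0.2270

o_n = [-0.0573, 0.9320, 0.0632]
J₁: ẑ×o_n = [-0.9320, -0.0573, 0.0000], ω = ẑ
J2: z=[0.9962, 0.0872, 0.0000] o=[-0.0349, 0.3985, 0.0000] → [0.0055, -0.0629, 0.5334, 0.9962, 0.0872, 0.0000]
J3: z=[-0.0594, 0.6794, 0.7314] o=[-0.0508, 0.5806, -0.1705] → [-0.0982, 0.0092, -0.0165, -0.0594, 0.6794, 0.7314]
q̇ = J⁺·V = [-0.1200, -0.2810, 0.2270]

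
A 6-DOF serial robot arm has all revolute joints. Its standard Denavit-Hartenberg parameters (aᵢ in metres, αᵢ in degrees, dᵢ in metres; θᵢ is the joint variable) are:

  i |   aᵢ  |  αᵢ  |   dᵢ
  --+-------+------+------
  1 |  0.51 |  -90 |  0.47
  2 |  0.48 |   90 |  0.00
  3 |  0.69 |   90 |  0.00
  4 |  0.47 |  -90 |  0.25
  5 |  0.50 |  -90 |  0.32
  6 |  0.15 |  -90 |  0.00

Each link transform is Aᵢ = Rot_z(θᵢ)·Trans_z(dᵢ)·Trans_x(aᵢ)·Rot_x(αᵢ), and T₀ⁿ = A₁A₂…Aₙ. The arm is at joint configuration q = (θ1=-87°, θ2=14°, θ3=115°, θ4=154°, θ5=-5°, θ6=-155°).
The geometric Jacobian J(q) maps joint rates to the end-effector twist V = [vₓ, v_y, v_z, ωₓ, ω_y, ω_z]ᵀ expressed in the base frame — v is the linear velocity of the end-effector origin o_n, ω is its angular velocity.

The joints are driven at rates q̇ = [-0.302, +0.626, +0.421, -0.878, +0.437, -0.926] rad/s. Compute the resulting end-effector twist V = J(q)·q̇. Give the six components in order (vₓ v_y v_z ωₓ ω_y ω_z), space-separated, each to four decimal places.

o_n = [-0.0169, -1.3240, 0.2888]
J₁: ẑ×o_n = [1.3240, -0.0169, 0.0000], ω = ẑ
J2: z=[0.9986, 0.0523, 0.0000] o=[0.0267, -0.5093, 0.4700] → [-0.0095, 0.1810, -0.8113, 0.9986, 0.0523, 0.0000]
J3: z=[0.0127, -0.2416, 0.9703] o=[0.0511, -0.9744, 0.3539] → [0.3549, -0.0651, -0.0208, 0.0127, -0.2416, 0.9703]
J4: z=[0.4681, -0.8561, -0.2193] o=[0.6608, -0.6591, 0.4244] → [-0.0297, 0.2121, -0.8913, 0.4681, -0.8561, -0.2193]
J5: z=[-0.3987, 0.0168, -0.9169] o=[0.4071, -1.1159, 0.5263] → [-0.1948, 0.2941, 0.0901, -0.3987, 0.0168, -0.9169]
J6: z=[-0.5350, 0.8078, 0.2475] o=[-0.0929, -1.4052, 0.3895] → [-0.1014, -0.0351, -0.1048, -0.5350, 0.8078, 0.2475]
V = J·q̇ = [-0.2215, 0.0658, 0.4024, 0.5407, -0.0580, -0.3309]

-0.2215 0.0658 0.4024 0.5407 -0.0580 -0.3309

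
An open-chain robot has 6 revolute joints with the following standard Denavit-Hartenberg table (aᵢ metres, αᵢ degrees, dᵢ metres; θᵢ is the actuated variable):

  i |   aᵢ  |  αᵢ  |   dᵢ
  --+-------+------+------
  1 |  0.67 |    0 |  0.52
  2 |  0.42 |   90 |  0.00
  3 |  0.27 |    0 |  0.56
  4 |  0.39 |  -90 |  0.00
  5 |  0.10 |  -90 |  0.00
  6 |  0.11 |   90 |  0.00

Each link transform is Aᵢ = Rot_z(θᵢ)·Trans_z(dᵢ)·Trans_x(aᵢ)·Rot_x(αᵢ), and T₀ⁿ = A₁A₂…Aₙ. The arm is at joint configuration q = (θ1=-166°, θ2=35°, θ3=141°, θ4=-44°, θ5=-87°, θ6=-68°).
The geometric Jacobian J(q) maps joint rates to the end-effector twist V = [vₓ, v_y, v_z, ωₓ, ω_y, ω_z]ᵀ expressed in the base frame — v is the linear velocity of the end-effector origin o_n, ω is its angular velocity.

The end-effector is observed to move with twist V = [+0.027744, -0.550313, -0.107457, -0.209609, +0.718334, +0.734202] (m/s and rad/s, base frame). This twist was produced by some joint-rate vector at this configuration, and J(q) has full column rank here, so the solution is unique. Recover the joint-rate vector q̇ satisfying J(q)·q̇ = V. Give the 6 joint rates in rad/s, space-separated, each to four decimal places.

0.6470 -0.0080 0.3250 0.3120 0.3900 0.1440

o_n = [-1.2189, 0.2522, 1.0719]
J₁: ẑ×o_n = [-0.2522, -1.2189, 0.0000], ω = ẑ
J2: z=[0.0000, 0.0000, 1.0000] o=[-0.6501, -0.1621, 0.5200] → [-0.4142, -0.5688, 0.0000, 0.0000, 0.0000, 1.0000]
J3: z=[-0.7547, 0.6561, 0.0000] o=[-0.9256, -0.4791, 0.5200] → [0.3621, 0.4165, -0.3595, -0.7547, 0.6561, 0.0000]
J4: z=[-0.7547, 0.6561, 0.0000] o=[-1.2106, 0.0467, 0.6899] → [0.2506, 0.2883, -0.1497, -0.7547, 0.6561, 0.0000]
J5: z=[0.6512, 0.7491, -0.1219] o=[-1.1794, 0.0826, 1.0770] → [0.0169, 0.0081, 0.1400, 0.6512, 0.7491, -0.1219]
J6: z=[0.1193, 0.0575, 0.9912] o=[-1.2544, 0.1486, 1.0822] → [-0.1033, 0.0364, 0.0103, 0.1193, 0.0575, 0.9912]
q̇ = J⁺·V = [0.6470, -0.0080, 0.3250, 0.3120, 0.3900, 0.1440]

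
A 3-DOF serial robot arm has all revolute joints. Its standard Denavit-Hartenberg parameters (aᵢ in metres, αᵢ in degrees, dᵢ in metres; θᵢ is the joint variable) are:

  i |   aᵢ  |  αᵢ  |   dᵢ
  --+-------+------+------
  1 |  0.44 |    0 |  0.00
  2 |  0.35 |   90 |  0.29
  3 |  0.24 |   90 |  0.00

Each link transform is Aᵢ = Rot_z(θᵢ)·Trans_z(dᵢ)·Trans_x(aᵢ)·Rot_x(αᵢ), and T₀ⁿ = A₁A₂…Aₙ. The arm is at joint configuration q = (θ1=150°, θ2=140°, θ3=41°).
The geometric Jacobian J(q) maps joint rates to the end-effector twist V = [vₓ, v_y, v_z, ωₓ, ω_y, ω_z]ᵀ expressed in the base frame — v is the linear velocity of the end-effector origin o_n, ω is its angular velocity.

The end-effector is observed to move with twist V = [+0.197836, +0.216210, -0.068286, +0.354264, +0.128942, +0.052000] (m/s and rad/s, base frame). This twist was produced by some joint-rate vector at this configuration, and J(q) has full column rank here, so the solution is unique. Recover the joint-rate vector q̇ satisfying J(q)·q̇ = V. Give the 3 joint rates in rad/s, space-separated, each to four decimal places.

o_n = [-0.1994, -0.2791, 0.4475]
J₁: ẑ×o_n = [0.2791, -0.1994, 0.0000], ω = ẑ
J2: z=[0.0000, 0.0000, 1.0000] o=[-0.3811, 0.2200, 0.0000] → [0.4991, 0.1817, -0.0000, 0.0000, 0.0000, 1.0000]
J3: z=[-0.9397, -0.3420, 0.0000] o=[-0.2613, -0.1089, 0.2900] → [-0.0539, 0.1480, 0.1811, -0.9397, -0.3420, 0.0000]
q̇ = J⁺·V = [-0.6890, 0.7410, -0.3770]

-0.6890 0.7410 -0.3770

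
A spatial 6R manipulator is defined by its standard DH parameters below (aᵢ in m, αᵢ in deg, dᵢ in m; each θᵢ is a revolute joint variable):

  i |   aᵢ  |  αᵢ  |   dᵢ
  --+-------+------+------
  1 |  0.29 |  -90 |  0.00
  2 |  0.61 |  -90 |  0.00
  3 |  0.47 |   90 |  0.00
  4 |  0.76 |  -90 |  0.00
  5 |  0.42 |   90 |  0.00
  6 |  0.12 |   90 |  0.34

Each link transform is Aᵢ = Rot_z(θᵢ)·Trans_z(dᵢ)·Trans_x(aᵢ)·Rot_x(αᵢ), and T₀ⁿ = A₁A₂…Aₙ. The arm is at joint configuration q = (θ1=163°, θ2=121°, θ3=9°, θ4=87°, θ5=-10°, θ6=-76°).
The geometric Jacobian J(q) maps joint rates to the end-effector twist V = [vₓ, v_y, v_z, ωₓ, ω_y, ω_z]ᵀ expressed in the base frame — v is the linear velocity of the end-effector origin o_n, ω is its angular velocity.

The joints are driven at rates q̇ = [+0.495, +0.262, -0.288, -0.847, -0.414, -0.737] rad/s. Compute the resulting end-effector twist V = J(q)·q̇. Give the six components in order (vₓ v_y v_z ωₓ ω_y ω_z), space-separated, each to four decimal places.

o_n = [1.2104, -0.6907, -0.5404]
J₁: ẑ×o_n = [0.6907, 1.2104, -0.0000], ω = ẑ
J2: z=[-0.2924, -0.9563, 0.0000] o=[-0.2773, 0.0848, 0.0000] → [0.5168, -0.1580, 1.6494, -0.2924, -0.9563, 0.0000]
J3: z=[0.8197, -0.2506, 0.5150] o=[0.0231, -0.0071, -0.5229] → [0.3565, 0.6258, -0.2629, 0.8197, -0.2506, 0.5150]
J4: z=[-0.2117, -0.9681, -0.1341] o=[0.2733, -0.0067, -0.9208] → [-0.4600, -0.0451, 1.0520, -0.2117, -0.9681, -0.1341]
J5: z=[-0.4886, -0.0140, 0.8724] o=[0.9166, -0.1968, -0.5636] → [0.4305, 0.2676, 0.2454, -0.4886, -0.0140, 0.8724]
J6: z=[-0.3555, -0.9099, -0.2137] o=[1.2512, -0.3709, -0.3789] → [0.0786, -0.0487, 0.0765, -0.3555, -0.9099, -0.2137]
V = J·q̇ = [0.5281, 0.3408, -0.5412, 0.3309, 1.3180, 0.2565]

0.5281 0.3408 -0.5412 0.3309 1.3180 0.2565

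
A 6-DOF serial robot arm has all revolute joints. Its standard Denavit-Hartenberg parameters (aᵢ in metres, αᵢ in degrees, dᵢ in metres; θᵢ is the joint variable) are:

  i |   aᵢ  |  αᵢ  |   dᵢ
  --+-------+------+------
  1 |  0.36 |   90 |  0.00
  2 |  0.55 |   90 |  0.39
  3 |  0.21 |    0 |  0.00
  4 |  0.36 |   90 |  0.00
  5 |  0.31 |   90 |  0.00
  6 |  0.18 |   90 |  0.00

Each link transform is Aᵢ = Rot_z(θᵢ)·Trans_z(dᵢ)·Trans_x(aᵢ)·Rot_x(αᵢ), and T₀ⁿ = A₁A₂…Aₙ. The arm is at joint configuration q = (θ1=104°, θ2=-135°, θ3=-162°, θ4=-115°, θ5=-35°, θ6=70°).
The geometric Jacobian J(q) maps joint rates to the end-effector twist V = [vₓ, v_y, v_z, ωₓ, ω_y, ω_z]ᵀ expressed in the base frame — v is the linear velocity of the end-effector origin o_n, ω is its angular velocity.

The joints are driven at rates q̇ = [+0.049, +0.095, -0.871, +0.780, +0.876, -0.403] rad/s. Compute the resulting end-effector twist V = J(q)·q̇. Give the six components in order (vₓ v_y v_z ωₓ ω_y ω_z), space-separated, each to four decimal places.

0.3946 0.0327 0.1303 0.4057 -0.7273 -0.4166

o_n = [0.9142, 0.3177, -0.5743]
J₁: ẑ×o_n = [-0.3177, 0.9142, 0.0000], ω = ẑ
J2: z=[0.9703, 0.2419, 0.0000] o=[-0.0871, 0.3493, 0.0000] → [-0.1389, 0.5573, -0.2729, 0.9703, 0.2419, 0.0000]
J3: z=[0.1711, -0.6861, 0.7071] o=[0.3854, 0.0663, -0.3889] → [-0.0505, 0.4056, 0.4058, 0.1711, -0.6861, 0.7071]
J4: z=[0.1711, -0.6861, 0.7071] o=[0.2883, 0.1876, -0.2477] → [0.1322, 0.4985, 0.4517, 0.1711, -0.6861, 0.7071]
J5: z=[0.0515, -0.7105, -0.7018] o=[0.6425, 0.2440, -0.2787] → [0.2618, -0.1755, 0.1969, 0.0515, -0.7105, -0.7018]
J6: z=[-0.7045, 0.4723, -0.5298] o=[0.8619, 0.4057, -0.4263] → [-0.1166, -0.1320, 0.0373, -0.7045, 0.4723, -0.5298]
V = J·q̇ = [0.3946, 0.0327, 0.1303, 0.4057, -0.7273, -0.4166]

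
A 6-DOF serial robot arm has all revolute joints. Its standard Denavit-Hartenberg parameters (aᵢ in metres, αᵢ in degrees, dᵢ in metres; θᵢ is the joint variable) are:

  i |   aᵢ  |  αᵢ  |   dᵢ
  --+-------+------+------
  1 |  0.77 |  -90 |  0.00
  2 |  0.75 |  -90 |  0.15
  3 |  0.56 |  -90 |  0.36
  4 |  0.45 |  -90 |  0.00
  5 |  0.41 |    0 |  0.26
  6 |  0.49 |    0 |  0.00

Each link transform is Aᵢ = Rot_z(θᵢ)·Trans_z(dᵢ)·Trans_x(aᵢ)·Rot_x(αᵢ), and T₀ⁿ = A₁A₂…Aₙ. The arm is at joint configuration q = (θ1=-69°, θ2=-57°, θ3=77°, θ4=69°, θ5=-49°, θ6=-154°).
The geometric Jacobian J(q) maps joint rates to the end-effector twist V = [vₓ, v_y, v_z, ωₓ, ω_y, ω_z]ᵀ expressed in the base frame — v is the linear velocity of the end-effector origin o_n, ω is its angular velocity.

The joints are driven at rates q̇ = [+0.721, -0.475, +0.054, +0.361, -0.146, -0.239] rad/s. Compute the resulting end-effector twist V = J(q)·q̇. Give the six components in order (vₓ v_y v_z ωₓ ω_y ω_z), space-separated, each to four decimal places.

0.9211 0.3724 0.2496 -0.8414 -0.3374 0.3893

o_n = [0.1624, -1.2022, 0.6015]
J₁: ẑ×o_n = [1.2022, 0.1624, -0.0000], ω = ẑ
J2: z=[0.9336, 0.3584, 0.0000] o=[0.2759, -0.7189, 0.0000] → [0.2156, -0.5615, -0.4105, 0.9336, 0.3584, 0.0000]
J3: z=[0.3006, -0.7830, -0.5446] o=[0.5624, -1.0464, 0.6290] → [-0.0633, 0.2261, -0.3600, 0.3006, -0.7830, -0.5446]
J4: z=[-0.4002, 0.4148, -0.8172] o=[0.1857, -1.5879, 0.5386] → [0.3413, 0.0443, -0.1447, -0.4002, 0.4148, -0.8172]
J5: z=[0.7005, 0.7134, 0.0191] o=[-0.0801, -1.3337, 0.7978] → [-0.1426, 0.1422, -0.0808, 0.7005, 0.7134, 0.0191]
J6: z=[0.7005, 0.7134, 0.0191] o=[-0.1808, -0.8680, 0.7049] → [-0.0674, 0.0790, -0.4789, 0.7005, 0.7134, 0.0191]
V = J·q̇ = [0.9211, 0.3724, 0.2496, -0.8414, -0.3374, 0.3893]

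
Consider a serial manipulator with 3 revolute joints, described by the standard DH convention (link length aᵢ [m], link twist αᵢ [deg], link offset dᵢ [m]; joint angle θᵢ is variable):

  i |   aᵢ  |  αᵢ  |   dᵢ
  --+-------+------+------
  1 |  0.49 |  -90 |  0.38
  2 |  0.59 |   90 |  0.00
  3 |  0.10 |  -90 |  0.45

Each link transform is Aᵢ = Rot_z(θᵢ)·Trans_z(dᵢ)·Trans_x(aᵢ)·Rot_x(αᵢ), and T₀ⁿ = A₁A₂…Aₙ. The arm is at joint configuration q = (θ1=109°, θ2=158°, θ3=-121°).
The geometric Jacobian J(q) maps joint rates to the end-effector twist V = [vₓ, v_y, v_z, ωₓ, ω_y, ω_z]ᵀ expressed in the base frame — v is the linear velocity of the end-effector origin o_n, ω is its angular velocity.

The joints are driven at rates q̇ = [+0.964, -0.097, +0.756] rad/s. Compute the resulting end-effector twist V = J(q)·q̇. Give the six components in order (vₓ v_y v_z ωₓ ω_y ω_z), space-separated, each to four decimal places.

o_n = [0.0292, 0.1785, -0.2390]
J₁: ẑ×o_n = [-0.1785, 0.0292, 0.0000], ω = ẑ
J2: z=[-0.9455, -0.3256, 0.0000] o=[-0.1595, 0.4633, 0.3800] → [0.2015, -0.5852, 0.3307, -0.9455, -0.3256, 0.0000]
J3: z=[-0.1220, 0.3542, -0.9272] o=[0.0186, -0.0539, 0.1590] → [0.0746, -0.0584, -0.0321, -0.1220, 0.3542, -0.9272]
V = J·q̇ = [-0.1353, 0.0408, -0.0564, -0.0005, 0.2994, 0.2630]

-0.1353 0.0408 -0.0564 -0.0005 0.2994 0.2630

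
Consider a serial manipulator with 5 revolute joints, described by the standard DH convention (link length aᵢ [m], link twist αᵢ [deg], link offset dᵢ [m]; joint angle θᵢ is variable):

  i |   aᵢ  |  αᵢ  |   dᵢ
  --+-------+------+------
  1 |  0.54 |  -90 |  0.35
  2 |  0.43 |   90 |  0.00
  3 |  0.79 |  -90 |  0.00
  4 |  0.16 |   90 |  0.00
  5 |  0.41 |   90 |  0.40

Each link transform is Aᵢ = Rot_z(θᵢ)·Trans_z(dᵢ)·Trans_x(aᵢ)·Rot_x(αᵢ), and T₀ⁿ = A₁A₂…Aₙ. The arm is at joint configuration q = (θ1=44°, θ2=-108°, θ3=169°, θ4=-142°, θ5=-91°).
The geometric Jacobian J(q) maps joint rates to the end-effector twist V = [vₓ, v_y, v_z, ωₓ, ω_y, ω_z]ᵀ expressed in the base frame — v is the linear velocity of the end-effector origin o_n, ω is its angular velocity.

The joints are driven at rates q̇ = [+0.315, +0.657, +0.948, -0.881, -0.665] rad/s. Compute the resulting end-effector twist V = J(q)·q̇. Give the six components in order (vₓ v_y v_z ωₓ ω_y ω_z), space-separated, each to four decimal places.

0.5049 0.4612 -0.7865 -2.0665 0.2286 -0.3622

o_n = [0.1835, 0.8489, 0.5065]
J₁: ẑ×o_n = [-0.8489, 0.1835, 0.0000], ω = ẑ
J2: z=[-0.6947, 0.7193, 0.0000] o=[0.3884, 0.3751, 0.3500] → [0.1126, 0.1087, -0.1816, -0.6947, 0.7193, 0.0000]
J3: z=[-0.6841, -0.6607, -0.3090] o=[0.2929, 0.2828, 0.7590] → [0.3417, -0.1389, -0.4595, -0.6841, -0.6607, -0.3090]
J4: z=[0.7243, -0.6652, -0.1815] o=[0.3605, 0.5577, 0.0214] → [-0.2698, -0.3192, 0.0931, 0.7243, -0.6652, -0.1815]
J5: z=[0.4864, 0.3064, 0.8183] o=[0.2823, 0.4488, 0.1087] → [-0.2055, -0.2744, 0.2249, 0.4864, 0.3064, 0.8183]
V = J·q̇ = [0.5049, 0.4612, -0.7865, -2.0665, 0.2286, -0.3622]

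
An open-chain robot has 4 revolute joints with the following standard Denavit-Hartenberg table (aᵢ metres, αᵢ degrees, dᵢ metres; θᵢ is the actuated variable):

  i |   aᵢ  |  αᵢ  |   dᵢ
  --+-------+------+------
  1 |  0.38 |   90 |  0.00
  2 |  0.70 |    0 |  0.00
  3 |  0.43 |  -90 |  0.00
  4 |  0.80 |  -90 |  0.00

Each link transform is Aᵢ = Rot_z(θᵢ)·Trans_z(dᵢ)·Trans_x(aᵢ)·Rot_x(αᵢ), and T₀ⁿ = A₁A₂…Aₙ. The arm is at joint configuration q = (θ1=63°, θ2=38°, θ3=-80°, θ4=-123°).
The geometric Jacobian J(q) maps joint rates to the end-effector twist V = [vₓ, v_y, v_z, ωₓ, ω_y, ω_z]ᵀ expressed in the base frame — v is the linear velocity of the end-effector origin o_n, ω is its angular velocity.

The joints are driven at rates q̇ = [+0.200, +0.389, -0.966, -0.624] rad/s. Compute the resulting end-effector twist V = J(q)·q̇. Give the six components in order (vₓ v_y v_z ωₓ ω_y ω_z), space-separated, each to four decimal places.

-0.5629 -0.0974 0.4972 -0.7037 -0.1101 -0.2637

o_n = [1.0188, 0.5217, 0.4348]
J₁: ẑ×o_n = [-0.5217, 1.0188, 0.0000], ω = ẑ
J2: z=[0.8910, -0.4540, 0.0000] o=[0.1725, 0.3386, 0.0000] → [-0.1974, -0.3874, 0.5474, 0.8910, -0.4540, 0.0000]
J3: z=[0.8910, -0.4540, 0.0000] o=[0.4229, 0.8301, 0.4310] → [-0.0017, -0.0034, -0.0042, 0.8910, -0.4540, 0.0000]
J4: z=[0.3038, 0.5962, 0.7431] o=[0.5680, 1.1148, 0.1432] → [0.6146, 0.2464, -0.4489, 0.3038, 0.5962, 0.7431]
V = J·q̇ = [-0.5629, -0.0974, 0.4972, -0.7037, -0.1101, -0.2637]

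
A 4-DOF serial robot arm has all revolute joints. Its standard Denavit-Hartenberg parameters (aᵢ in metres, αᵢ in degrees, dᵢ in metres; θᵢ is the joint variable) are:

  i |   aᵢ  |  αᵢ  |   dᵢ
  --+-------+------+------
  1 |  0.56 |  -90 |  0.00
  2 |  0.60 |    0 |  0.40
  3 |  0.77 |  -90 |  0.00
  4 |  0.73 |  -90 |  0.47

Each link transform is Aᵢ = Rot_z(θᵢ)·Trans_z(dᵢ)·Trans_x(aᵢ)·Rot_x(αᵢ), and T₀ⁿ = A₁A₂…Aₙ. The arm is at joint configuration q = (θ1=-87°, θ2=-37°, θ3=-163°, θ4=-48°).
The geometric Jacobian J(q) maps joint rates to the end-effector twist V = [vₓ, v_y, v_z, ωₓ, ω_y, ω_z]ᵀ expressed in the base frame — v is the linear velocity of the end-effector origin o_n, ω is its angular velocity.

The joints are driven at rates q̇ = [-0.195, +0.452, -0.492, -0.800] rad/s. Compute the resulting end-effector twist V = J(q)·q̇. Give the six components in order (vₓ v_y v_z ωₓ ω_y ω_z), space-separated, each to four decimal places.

0.4889 -0.7298 -0.1219 -0.0256 -0.2753 -0.9468

o_n = [0.9253, 0.3530, 0.3723]
J₁: ẑ×o_n = [-0.3530, 0.9253, 0.0000], ω = ẑ
J2: z=[0.9986, 0.0523, 0.0000] o=[0.0293, -0.5592, 0.0000] → [0.0195, -0.3718, 0.8641, 0.9986, 0.0523, 0.0000]
J3: z=[0.9986, 0.0523, 0.0000] o=[0.4538, -1.0168, 0.3611] → [0.0006, -0.0112, 1.3433, 0.9986, 0.0523, 0.0000]
J4: z=[-0.0179, 0.3416, 0.9397] o=[0.4160, -0.2943, 0.0977] → [-0.5145, 0.4835, -0.1855, -0.0179, 0.3416, 0.9397]
V = J·q̇ = [0.4889, -0.7298, -0.1219, -0.0256, -0.2753, -0.9468]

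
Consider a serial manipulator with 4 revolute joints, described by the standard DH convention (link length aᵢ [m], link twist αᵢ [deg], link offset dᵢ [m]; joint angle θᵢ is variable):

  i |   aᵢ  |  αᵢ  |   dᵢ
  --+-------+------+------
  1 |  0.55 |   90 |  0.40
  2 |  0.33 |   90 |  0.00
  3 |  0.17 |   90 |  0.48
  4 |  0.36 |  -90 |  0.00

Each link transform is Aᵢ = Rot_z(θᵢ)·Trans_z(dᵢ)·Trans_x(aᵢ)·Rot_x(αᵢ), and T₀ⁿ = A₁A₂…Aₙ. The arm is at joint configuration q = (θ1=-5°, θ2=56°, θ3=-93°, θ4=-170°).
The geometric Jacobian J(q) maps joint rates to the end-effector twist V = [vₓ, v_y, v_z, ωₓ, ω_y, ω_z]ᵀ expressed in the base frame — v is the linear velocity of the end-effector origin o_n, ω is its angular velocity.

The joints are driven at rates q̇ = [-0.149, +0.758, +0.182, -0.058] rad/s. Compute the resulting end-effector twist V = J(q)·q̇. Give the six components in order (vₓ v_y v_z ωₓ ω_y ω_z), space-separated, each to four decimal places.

-0.0799 -0.1609 0.3672 0.1168 -0.7681 -0.2028

o_n = [1.0659, -0.2782, 0.4481]
J₁: ẑ×o_n = [0.2782, 1.0659, -0.0000], ω = ẑ
J2: z=[-0.0872, -0.9962, 0.0000] o=[0.5479, -0.0479, 0.4000] → [-0.0480, 0.0042, 0.5360, -0.0872, -0.9962, 0.0000]
J3: z=[0.8259, -0.0723, -0.5592] o=[0.7317, -0.0640, 0.6736] → [-0.1035, -0.0006, -0.1528, 0.8259, -0.0723, -0.5592]
J4: z=[-0.5609, -0.0035, -0.8279] o=[1.1380, 0.0709, 0.3978] → [-0.2892, 0.0880, 0.1955, -0.5609, -0.0035, -0.8279]
V = J·q̇ = [-0.0799, -0.1609, 0.3672, 0.1168, -0.7681, -0.2028]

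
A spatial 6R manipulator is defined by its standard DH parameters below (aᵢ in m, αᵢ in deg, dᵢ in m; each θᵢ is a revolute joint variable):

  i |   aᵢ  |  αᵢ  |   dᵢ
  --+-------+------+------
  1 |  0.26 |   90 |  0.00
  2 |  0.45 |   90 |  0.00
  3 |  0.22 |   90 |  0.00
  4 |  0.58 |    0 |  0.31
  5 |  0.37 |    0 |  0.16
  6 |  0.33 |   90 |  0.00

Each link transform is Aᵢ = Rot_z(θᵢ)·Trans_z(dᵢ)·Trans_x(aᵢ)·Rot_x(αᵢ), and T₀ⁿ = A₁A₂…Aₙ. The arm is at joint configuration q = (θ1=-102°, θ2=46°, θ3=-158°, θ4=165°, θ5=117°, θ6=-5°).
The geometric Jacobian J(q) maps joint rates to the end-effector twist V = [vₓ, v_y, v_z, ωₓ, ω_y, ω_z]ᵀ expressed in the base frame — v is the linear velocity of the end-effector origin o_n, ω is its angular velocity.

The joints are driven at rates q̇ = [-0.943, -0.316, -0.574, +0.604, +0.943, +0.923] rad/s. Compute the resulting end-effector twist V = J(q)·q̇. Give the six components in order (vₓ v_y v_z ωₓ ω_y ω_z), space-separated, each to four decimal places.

o_n = [-0.5508, -0.0935, 0.7205]
J₁: ẑ×o_n = [0.0935, -0.5508, 0.0000], ω = ẑ
J2: z=[-0.9781, 0.2079, 0.0000] o=[-0.0541, -0.2543, 0.0000] → [0.1498, 0.7048, -0.0540, -0.9781, 0.2079, 0.0000]
J3: z=[-0.1496, -0.7036, -0.6947] o=[-0.1190, -0.5601, 0.3237] → [0.0449, 0.3593, -0.3736, -0.1496, -0.7036, -0.6947]
J4: z=[-0.8528, 0.4473, -0.2695] o=[-0.0090, -0.4386, 0.1770] → [0.3361, 0.6095, -0.0519, -0.8528, 0.4473, -0.2695]
J5: z=[-0.8528, 0.4473, -0.2695] o=[-0.5761, -0.7149, 0.3628] → [0.3274, 0.2982, -0.5412, -0.8528, 0.4473, -0.2695]
J6: z=[-0.8528, 0.4473, -0.2695] o=[-0.6199, -0.3462, 0.5198] → [0.1579, 0.1525, -0.2464, -0.8528, 0.4473, -0.2695]
V = J·q̇ = [0.4962, 0.8807, -0.5376, -1.7115, 1.4430, -1.2099]

0.4962 0.8807 -0.5376 -1.7115 1.4430 -1.2099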